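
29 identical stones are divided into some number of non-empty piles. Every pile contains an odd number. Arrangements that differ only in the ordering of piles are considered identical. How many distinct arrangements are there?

256

There are 256 such partitions.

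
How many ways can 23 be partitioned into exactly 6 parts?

Counting exhaustively, 163 partitions satisfy the conditions.

163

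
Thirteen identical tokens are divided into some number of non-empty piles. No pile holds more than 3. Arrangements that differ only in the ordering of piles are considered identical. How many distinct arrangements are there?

Enumerating:
3+3+3+3+1
3+3+3+2+2
3+3+3+2+1+1
3+3+3+1+1+1+1
3+3+2+2+2+1
3+3+2+2+1+1+1
3+3+2+1+1+1+1+1
3+3+1+1+1+1+1+1+1
3+2+2+2+2+2
3+2+2+2+2+1+1
3+2+2+2+1+1+1+1
3+2+2+1+1+1+1+1+1
3+2+1+1+1+1+1+1+1+1
3+1+1+1+1+1+1+1+1+1+1
2+2+2+2+2+2+1
2+2+2+2+2+1+1+1
2+2+2+2+1+1+1+1+1
2+2+2+1+1+1+1+1+1+1
2+2+1+1+1+1+1+1+1+1+1
2+1+1+1+1+1+1+1+1+1+1+1
1+1+1+1+1+1+1+1+1+1+1+1+1

21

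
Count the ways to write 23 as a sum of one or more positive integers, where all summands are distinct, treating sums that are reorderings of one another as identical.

Direct enumeration gives 104 partitions.

104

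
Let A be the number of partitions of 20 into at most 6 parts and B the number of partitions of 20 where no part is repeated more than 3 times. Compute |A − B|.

Partitions of 20 into at most 6 parts: 282.
Partitions of 20 where no part is repeated more than 3 times: 320.
|282 − 320| = 38.

38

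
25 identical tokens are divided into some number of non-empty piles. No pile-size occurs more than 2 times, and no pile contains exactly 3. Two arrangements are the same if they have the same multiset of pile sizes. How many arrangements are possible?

Direct enumeration gives 266 partitions.

266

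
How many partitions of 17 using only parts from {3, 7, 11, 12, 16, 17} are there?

Listing the qualifying partitions of 17:
17
11+3+3
7+7+3

3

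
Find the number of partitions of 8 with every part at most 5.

They are:
5 + 3
5 + 2 + 1
5 + 1 + 1 + 1
4 + 4
4 + 3 + 1
4 + 2 + 2
4 + 2 + 1 + 1
4 + 1 + 1 + 1 + 1
3 + 3 + 2
3 + 3 + 1 + 1
3 + 2 + 2 + 1
3 + 2 + 1 + 1 + 1
3 + 1 + 1 + 1 + 1 + 1
2 + 2 + 2 + 2
2 + 2 + 2 + 1 + 1
2 + 2 + 1 + 1 + 1 + 1
2 + 1 + 1 + 1 + 1 + 1 + 1
1 + 1 + 1 + 1 + 1 + 1 + 1 + 1
Counting gives 18.

18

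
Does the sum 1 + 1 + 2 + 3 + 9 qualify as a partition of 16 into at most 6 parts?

The parts sum to 16, and the condition 'there are at most 6 summands' holds.

Yes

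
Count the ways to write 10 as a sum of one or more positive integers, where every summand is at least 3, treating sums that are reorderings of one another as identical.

5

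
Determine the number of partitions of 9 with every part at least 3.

4

Listing the qualifying partitions of 9:
9
6, 3
5, 4
3, 3, 3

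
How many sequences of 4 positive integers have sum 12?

165

Equivalently, choose which 3 of the 11 gaps become plus signs: C(11,3) = 165.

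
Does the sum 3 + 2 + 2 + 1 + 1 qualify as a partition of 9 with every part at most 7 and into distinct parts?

No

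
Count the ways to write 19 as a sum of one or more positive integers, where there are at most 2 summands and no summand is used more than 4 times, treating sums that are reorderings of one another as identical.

10

The partitions of 19 that satisfy the conditions:
19
1,18
2,17
3,16
4,15
5,14
6,13
7,12
8,11
9,10
That's 10 in total.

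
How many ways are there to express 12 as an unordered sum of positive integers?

There are 77 such partitions.

77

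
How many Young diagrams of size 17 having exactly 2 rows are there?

Enumerating:
16 + 1
15 + 2
14 + 3
13 + 4
12 + 5
11 + 6
10 + 7
9 + 8
That's 8 in total.

8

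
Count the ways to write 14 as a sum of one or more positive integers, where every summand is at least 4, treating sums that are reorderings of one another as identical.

The partitions of 14 that satisfy the conditions:
14
10,4
9,5
8,6
7,7
6,4,4
5,5,4
That's 7 in total.

7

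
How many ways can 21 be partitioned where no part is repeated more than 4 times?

There are 505 such partitions.

505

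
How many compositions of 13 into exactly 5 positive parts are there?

Equivalently, choose which 4 of the 12 gaps become plus signs: C(12,4) = 495.

495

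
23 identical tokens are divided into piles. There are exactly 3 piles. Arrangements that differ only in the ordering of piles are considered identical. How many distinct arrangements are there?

44

A partial list (first 12 by largest part):
21+1+1
20+2+1
19+3+1
19+2+2
18+4+1
18+3+2
17+5+1
17+4+2
17+3+3
16+6+1
16+5+2
16+4+3
…and 32 more, for 44 total.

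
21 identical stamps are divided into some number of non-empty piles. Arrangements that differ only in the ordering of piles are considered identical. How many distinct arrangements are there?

A full systematic count gives 792.

792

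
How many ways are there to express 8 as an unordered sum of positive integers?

The partitions of 8 that satisfy the conditions:
8
7+1
6+2
6+1+1
5+3
5+2+1
5+1+1+1
4+4
4+3+1
4+2+2
4+2+1+1
4+1+1+1+1
3+3+2
3+3+1+1
3+2+2+1
3+2+1+1+1
3+1+1+1+1+1
2+2+2+2
2+2+2+1+1
2+2+1+1+1+1
2+1+1+1+1+1+1
1+1+1+1+1+1+1+1

22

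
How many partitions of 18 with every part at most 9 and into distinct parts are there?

The partitions of 18 that satisfy the conditions:
1 + 8 + 9
2 + 7 + 9
3 + 6 + 9
1 + 2 + 6 + 9
4 + 5 + 9
1 + 3 + 5 + 9
2 + 3 + 4 + 9
3 + 7 + 8
1 + 2 + 7 + 8
4 + 6 + 8
1 + 3 + 6 + 8
1 + 4 + 5 + 8
2 + 3 + 5 + 8
1 + 2 + 3 + 4 + 8
5 + 6 + 7
1 + 4 + 6 + 7
2 + 3 + 6 + 7
2 + 4 + 5 + 7
1 + 2 + 3 + 5 + 7
3 + 4 + 5 + 6
1 + 2 + 4 + 5 + 6

21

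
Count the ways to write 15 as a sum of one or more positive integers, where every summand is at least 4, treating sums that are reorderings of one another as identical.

8

They are:
15
4 + 11
5 + 10
6 + 9
7 + 8
4 + 4 + 7
4 + 5 + 6
5 + 5 + 5
Counting gives 8.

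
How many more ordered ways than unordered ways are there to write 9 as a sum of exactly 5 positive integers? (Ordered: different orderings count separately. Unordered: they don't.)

65

Compositions: C(8,4) = 70.
Unordered (partitions into 5 parts): 5.
Difference: 70 − 5 = 65.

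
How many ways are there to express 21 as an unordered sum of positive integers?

Direct enumeration gives 792 partitions.

792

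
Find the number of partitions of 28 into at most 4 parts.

249

Systematic enumeration (by largest part, then next-largest, …) yields 249.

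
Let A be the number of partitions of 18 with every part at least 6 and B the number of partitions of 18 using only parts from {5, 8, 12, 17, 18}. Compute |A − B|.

Partitions of 18 with every part at least 6: 6.
Partitions of 18 using only parts from {5, 8, 12, 17, 18}: 2.
|6 − 2| = 4.

4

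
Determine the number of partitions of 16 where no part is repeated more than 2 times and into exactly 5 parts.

Listing the qualifying partitions of 16:
10,2,2,1,1
9,3,2,1,1
8,4,2,1,1
8,3,3,1,1
8,3,2,2,1
7,5,2,1,1
7,4,3,1,1
7,4,2,2,1
7,3,3,2,1
6,6,2,1,1
6,5,3,1,1
6,5,2,2,1
6,4,4,1,1
6,4,3,2,1
6,3,3,2,2
5,5,4,1,1
5,5,3,2,1
5,4,4,2,1
5,4,3,3,1
5,4,3,2,2
4,4,3,3,2
Counting gives 21.

21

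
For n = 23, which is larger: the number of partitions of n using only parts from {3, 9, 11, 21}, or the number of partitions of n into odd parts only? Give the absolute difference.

Partitions of 23 using only parts from {3, 9, 11, 21}: 2.
Partitions of 23 into odd parts only: 104.
|2 − 104| = 102.

102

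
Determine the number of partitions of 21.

792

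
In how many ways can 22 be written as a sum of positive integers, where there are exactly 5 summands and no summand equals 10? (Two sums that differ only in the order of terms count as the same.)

Direct enumeration gives 104 partitions.

104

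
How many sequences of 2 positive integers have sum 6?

Equivalently, choose which 1 of the 5 gaps become plus signs: C(5,1) = 5.

5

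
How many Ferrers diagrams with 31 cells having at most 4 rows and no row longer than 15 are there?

Direct enumeration gives 147 partitions.

147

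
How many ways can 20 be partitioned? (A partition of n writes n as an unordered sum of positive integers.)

627

A full systematic count gives 627.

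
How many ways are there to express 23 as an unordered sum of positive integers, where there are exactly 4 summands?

A full systematic count gives 94.

94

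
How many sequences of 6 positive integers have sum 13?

Equivalently, choose which 5 of the 12 gaps become plus signs: C(12,5) = 792.

792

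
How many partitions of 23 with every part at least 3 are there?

88

Enumerating by decreasing first part gives 88 partitions in all.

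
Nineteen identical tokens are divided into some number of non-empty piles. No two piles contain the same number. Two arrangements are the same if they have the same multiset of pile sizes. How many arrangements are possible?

A partial list (first 12 by largest part):
19
18,1
17,2
16,3
16,2,1
15,4
15,3,1
14,5
14,4,1
14,3,2
13,6
13,5,1
…and 42 more, for 54 total.

54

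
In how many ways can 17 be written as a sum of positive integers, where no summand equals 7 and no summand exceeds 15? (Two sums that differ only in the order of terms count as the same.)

253

Enumerating by decreasing first part gives 253 partitions in all.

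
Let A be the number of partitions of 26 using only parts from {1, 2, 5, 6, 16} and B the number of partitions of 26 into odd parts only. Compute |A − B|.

Partitions of 26 using only parts from {1, 2, 5, 6, 16}: 112.
Partitions of 26 into odd parts only: 165.
|112 − 165| = 53.

53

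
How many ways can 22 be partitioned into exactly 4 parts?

There are 84 such partitions.

84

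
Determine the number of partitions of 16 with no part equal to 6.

189

A full systematic count gives 189.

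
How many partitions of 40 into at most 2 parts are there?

21

They are:
40
39+1
38+2
37+3
36+4
35+5
34+6
33+7
32+8
31+9
30+10
29+11
28+12
27+13
26+14
25+15
24+16
23+17
22+18
21+19
20+20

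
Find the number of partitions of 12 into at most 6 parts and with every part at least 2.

21

Enumerating:
12
2+10
3+9
4+8
2+2+8
5+7
2+3+7
6+6
2+4+6
3+3+6
2+2+2+6
2+5+5
3+4+5
2+2+3+5
4+4+4
2+2+4+4
2+3+3+4
2+2+2+2+4
3+3+3+3
2+2+2+3+3
2+2+2+2+2+2
Counting gives 21.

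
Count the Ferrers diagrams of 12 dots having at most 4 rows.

There are too many to list fully; the first 12 (by largest part) are:
12
11,1
10,2
10,1,1
9,3
9,2,1
9,1,1,1
8,4
8,3,1
8,2,2
8,2,1,1
7,5
…and 22 more, for 34 total.

34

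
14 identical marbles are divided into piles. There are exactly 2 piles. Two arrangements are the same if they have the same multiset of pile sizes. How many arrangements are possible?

They are:
13,1
12,2
11,3
10,4
9,5
8,6
7,7
That's 7 in total.

7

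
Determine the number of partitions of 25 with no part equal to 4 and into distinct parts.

There are 92 such partitions.

92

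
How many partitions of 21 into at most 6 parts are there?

Enumerating by decreasing first part gives 331 partitions in all.

331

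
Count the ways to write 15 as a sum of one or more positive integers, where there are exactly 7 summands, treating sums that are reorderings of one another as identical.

The partitions of 15 that satisfy the conditions:
1+1+1+1+1+1+9
1+1+1+1+1+2+8
1+1+1+1+1+3+7
1+1+1+1+2+2+7
1+1+1+1+1+4+6
1+1+1+1+2+3+6
1+1+1+2+2+2+6
1+1+1+1+1+5+5
1+1+1+1+2+4+5
1+1+1+1+3+3+5
1+1+1+2+2+3+5
1+1+2+2+2+2+5
1+1+1+1+3+4+4
1+1+1+2+2+4+4
1+1+1+2+3+3+4
1+1+2+2+2+3+4
1+2+2+2+2+2+4
1+1+1+3+3+3+3
1+1+2+2+3+3+3
1+2+2+2+2+3+3
2+2+2+2+2+2+3

21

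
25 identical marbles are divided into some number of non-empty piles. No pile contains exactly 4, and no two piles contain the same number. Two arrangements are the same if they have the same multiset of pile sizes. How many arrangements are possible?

Counting exhaustively, 92 partitions satisfy the conditions.

92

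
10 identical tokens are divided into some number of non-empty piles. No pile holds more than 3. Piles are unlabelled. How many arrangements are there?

They are:
1 + 3 + 3 + 3
2 + 2 + 3 + 3
1 + 1 + 2 + 3 + 3
1 + 1 + 1 + 1 + 3 + 3
1 + 2 + 2 + 2 + 3
1 + 1 + 1 + 2 + 2 + 3
1 + 1 + 1 + 1 + 1 + 2 + 3
1 + 1 + 1 + 1 + 1 + 1 + 1 + 3
2 + 2 + 2 + 2 + 2
1 + 1 + 2 + 2 + 2 + 2
1 + 1 + 1 + 1 + 2 + 2 + 2
1 + 1 + 1 + 1 + 1 + 1 + 2 + 2
1 + 1 + 1 + 1 + 1 + 1 + 1 + 1 + 2
1 + 1 + 1 + 1 + 1 + 1 + 1 + 1 + 1 + 1
Counting gives 14.

14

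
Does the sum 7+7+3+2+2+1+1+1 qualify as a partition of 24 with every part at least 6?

No

The parts sum to 24, and the condition 'every summand is at least 6' is violated.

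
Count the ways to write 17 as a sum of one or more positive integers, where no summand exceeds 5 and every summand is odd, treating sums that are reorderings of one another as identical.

15

Enumerating:
1+1+5+5+5
1+3+3+5+5
1+1+1+1+3+5+5
1+1+1+1+1+1+1+5+5
3+3+3+3+5
1+1+1+3+3+3+5
1+1+1+1+1+1+3+3+5
1+1+1+1+1+1+1+1+1+3+5
1+1+1+1+1+1+1+1+1+1+1+1+5
1+1+3+3+3+3+3
1+1+1+1+1+3+3+3+3
1+1+1+1+1+1+1+1+3+3+3
1+1+1+1+1+1+1+1+1+1+1+3+3
1+1+1+1+1+1+1+1+1+1+1+1+1+1+3
1+1+1+1+1+1+1+1+1+1+1+1+1+1+1+1+1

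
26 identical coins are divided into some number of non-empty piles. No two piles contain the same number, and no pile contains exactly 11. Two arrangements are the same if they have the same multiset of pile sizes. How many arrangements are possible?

140

Enumerating by decreasing first part gives 140 partitions in all.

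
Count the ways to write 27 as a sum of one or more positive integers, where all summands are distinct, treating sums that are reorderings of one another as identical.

192

Direct enumeration gives 192 partitions.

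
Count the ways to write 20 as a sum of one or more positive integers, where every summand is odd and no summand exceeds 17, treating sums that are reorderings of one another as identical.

A partial list (first 12 by largest part):
17,3
17,1,1,1
15,5
15,3,1,1
15,1,1,1,1,1
13,7
13,5,1,1
13,3,3,1
13,3,1,1,1,1
13,1,1,1,1,1,1,1
11,9
11,7,1,1
…and 51 more, for 63 total.

63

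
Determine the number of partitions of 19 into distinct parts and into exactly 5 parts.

5

Enumerating:
9 + 4 + 3 + 2 + 1
8 + 5 + 3 + 2 + 1
7 + 6 + 3 + 2 + 1
7 + 5 + 4 + 2 + 1
6 + 5 + 4 + 3 + 1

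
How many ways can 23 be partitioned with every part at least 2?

253

Systematic enumeration (by largest part, then next-largest, …) yields 253.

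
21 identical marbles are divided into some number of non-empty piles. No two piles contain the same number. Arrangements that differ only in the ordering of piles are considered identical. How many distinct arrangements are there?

Systematic enumeration (by largest part, then next-largest, …) yields 76.

76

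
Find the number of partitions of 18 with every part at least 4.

Enumerating:
18
14+4
13+5
12+6
11+7
10+8
10+4+4
9+9
9+5+4
8+6+4
8+5+5
7+7+4
7+6+5
6+6+6
6+4+4+4
5+5+4+4

16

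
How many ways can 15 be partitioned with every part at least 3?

17

Enumerating:
15
12, 3
11, 4
10, 5
9, 6
9, 3, 3
8, 7
8, 4, 3
7, 5, 3
7, 4, 4
6, 6, 3
6, 5, 4
6, 3, 3, 3
5, 5, 5
5, 4, 3, 3
4, 4, 4, 3
3, 3, 3, 3, 3
Counting gives 17.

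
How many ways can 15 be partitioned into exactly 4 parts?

A partial list (first 12 by largest part):
12, 1, 1, 1
11, 2, 1, 1
10, 3, 1, 1
10, 2, 2, 1
9, 4, 1, 1
9, 3, 2, 1
9, 2, 2, 2
8, 5, 1, 1
8, 4, 2, 1
8, 3, 3, 1
8, 3, 2, 2
7, 6, 1, 1
…and 15 more, for 27 total.

27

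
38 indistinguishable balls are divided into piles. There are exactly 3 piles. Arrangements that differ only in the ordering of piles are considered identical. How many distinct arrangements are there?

Systematic enumeration (by largest part, then next-largest, …) yields 120.

120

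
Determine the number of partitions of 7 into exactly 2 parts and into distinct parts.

Enumerating:
6+1
5+2
4+3
Counting gives 3.

3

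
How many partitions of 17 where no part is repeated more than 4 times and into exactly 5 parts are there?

47

A partial list (first 12 by largest part):
13+1+1+1+1
12+2+1+1+1
11+3+1+1+1
11+2+2+1+1
10+4+1+1+1
10+3+2+1+1
10+2+2+2+1
9+5+1+1+1
9+4+2+1+1
9+3+3+1+1
9+3+2+2+1
9+2+2+2+2
…and 35 more, for 47 total.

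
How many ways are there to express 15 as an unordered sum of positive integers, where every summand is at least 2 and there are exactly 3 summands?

12

The partitions of 15 that satisfy the conditions:
11,2,2
10,3,2
9,4,2
9,3,3
8,5,2
8,4,3
7,6,2
7,5,3
7,4,4
6,6,3
6,5,4
5,5,5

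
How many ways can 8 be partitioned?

Enumerating:
8
7, 1
6, 2
6, 1, 1
5, 3
5, 2, 1
5, 1, 1, 1
4, 4
4, 3, 1
4, 2, 2
4, 2, 1, 1
4, 1, 1, 1, 1
3, 3, 2
3, 3, 1, 1
3, 2, 2, 1
3, 2, 1, 1, 1
3, 1, 1, 1, 1, 1
2, 2, 2, 2
2, 2, 2, 1, 1
2, 2, 1, 1, 1, 1
2, 1, 1, 1, 1, 1, 1
1, 1, 1, 1, 1, 1, 1, 1
That's 22 in total.

22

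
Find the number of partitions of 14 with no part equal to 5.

105

Counting exhaustively, 105 partitions satisfy the conditions.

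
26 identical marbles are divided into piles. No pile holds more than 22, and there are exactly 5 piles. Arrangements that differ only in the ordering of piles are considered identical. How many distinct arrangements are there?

A full systematic count gives 221.

221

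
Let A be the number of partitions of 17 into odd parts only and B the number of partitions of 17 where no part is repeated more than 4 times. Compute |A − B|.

Partitions of 17 into odd parts only: 38.
Partitions of 17 where no part is repeated more than 4 times: 205.
|38 − 205| = 167.

167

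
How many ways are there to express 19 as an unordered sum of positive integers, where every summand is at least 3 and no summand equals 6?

29

A partial list (first 12 by largest part):
19
16,3
15,4
14,5
13,3,3
12,7
12,4,3
11,8
11,5,3
11,4,4
10,9
10,5,4
…and 17 more, for 29 total.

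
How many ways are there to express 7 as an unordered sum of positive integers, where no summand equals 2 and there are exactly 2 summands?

Listing the qualifying partitions of 7:
6 + 1
4 + 3
That's 2 in total.

2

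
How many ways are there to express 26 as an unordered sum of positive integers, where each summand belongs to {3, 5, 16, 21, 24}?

4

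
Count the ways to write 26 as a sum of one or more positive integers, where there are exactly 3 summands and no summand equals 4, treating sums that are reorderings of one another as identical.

45

There are too many to list fully; the first 12 (by largest part) are:
24+1+1
23+2+1
22+3+1
22+2+2
21+3+2
20+5+1
20+3+3
19+6+1
19+5+2
18+7+1
18+6+2
18+5+3
…and 33 more, for 45 total.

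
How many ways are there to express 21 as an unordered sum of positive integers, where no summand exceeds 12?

Systematic enumeration (by largest part, then next-largest, …) yields 725.

725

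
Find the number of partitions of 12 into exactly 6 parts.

11

Listing the qualifying partitions of 12:
7+1+1+1+1+1
6+2+1+1+1+1
5+3+1+1+1+1
5+2+2+1+1+1
4+4+1+1+1+1
4+3+2+1+1+1
4+2+2+2+1+1
3+3+3+1+1+1
3+3+2+2+1+1
3+2+2+2+2+1
2+2+2+2+2+2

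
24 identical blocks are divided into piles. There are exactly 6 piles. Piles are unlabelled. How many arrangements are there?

Direct enumeration gives 199 partitions.

199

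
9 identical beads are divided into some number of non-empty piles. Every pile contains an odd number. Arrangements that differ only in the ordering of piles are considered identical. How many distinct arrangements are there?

Listing the qualifying partitions of 9:
9
7, 1, 1
5, 3, 1
5, 1, 1, 1, 1
3, 3, 3
3, 3, 1, 1, 1
3, 1, 1, 1, 1, 1, 1
1, 1, 1, 1, 1, 1, 1, 1, 1

8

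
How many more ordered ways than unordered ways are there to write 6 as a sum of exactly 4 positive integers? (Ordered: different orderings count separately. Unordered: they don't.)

8

Compositions: C(5,3) = 10.
Partitions of 6 into exactly 4 parts: 2.
Difference: 10 − 2 = 8.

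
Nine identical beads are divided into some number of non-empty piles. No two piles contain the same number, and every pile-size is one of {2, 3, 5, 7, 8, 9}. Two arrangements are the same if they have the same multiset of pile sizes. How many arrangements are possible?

Listing the qualifying partitions of 9:
9
7,2

2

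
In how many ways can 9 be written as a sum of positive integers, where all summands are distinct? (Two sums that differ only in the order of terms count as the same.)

8

Enumerating:
9
8+1
7+2
6+3
6+2+1
5+4
5+3+1
4+3+2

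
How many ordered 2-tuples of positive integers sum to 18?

A composition of 18 into 2 positive parts is chosen by placing 1 dividers among the 17 gaps between 18 units: C(17,1) = 17.

17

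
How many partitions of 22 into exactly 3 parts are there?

A partial list (first 12 by largest part):
20 + 1 + 1
19 + 2 + 1
18 + 3 + 1
18 + 2 + 2
17 + 4 + 1
17 + 3 + 2
16 + 5 + 1
16 + 4 + 2
16 + 3 + 3
15 + 6 + 1
15 + 5 + 2
15 + 4 + 3
…and 28 more, for 40 total.

40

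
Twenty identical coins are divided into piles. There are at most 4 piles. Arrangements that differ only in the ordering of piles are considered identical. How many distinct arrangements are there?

Direct enumeration gives 108 partitions.

108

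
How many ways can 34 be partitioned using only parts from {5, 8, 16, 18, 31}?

Listing the qualifying partitions of 34:
18+16
18+8+8
16+8+5+5
8+8+8+5+5
Counting gives 4.

4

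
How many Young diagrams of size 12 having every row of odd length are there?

The partitions of 12 that satisfy the conditions:
11+1
9+3
9+1+1+1
7+5
7+3+1+1
7+1+1+1+1+1
5+5+1+1
5+3+3+1
5+3+1+1+1+1
5+1+1+1+1+1+1+1
3+3+3+3
3+3+3+1+1+1
3+3+1+1+1+1+1+1
3+1+1+1+1+1+1+1+1+1
1+1+1+1+1+1+1+1+1+1+1+1

15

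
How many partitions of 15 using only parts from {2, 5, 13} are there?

3

Listing the qualifying partitions of 15:
13,2
5,5,5
5,2,2,2,2,2
Counting gives 3.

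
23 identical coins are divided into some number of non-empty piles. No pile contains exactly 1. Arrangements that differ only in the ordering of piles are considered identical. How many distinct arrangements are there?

Counting exhaustively, 253 partitions satisfy the conditions.

253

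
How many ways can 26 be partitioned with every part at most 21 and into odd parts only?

162

There are 162 such partitions.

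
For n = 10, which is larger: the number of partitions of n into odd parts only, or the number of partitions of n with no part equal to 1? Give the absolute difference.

Partitions of 10 into odd parts only: 10.
Partitions of 10 with no part equal to 1: 12.
|10 − 12| = 2.

2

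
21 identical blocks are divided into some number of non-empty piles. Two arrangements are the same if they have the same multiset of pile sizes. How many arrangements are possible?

A full systematic count gives 792.

792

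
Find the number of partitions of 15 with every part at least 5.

The partitions of 15 that satisfy the conditions:
15
10,5
9,6
8,7
5,5,5
That's 5 in total.

5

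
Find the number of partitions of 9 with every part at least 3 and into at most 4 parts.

4

The partitions of 9 that satisfy the conditions:
9
6, 3
5, 4
3, 3, 3
That's 4 in total.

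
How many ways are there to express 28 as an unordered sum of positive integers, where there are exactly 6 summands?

391

Counting exhaustively, 391 partitions satisfy the conditions.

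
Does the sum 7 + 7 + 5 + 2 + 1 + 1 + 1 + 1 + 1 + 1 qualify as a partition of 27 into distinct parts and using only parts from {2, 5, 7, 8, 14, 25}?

No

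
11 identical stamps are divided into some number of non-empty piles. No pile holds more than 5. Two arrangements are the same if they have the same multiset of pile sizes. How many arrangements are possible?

37

There are too many to list fully; the first 12 (by largest part) are:
5, 5, 1
5, 4, 2
5, 4, 1, 1
5, 3, 3
5, 3, 2, 1
5, 3, 1, 1, 1
5, 2, 2, 2
5, 2, 2, 1, 1
5, 2, 1, 1, 1, 1
5, 1, 1, 1, 1, 1, 1
4, 4, 3
4, 4, 2, 1
…and 25 more, for 37 total.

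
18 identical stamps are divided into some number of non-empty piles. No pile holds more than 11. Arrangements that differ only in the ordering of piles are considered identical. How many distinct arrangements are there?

Systematic enumeration (by largest part, then next-largest, …) yields 355.

355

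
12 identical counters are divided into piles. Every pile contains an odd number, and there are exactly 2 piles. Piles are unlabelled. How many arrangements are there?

They are:
11,1
9,3
7,5
That's 3 in total.

3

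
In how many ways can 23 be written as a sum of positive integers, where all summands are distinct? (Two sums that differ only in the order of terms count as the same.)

104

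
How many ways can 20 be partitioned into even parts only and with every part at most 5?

Listing the qualifying partitions of 20:
4,4,4,4,4
4,4,4,4,2,2
4,4,4,2,2,2,2
4,4,2,2,2,2,2,2
4,2,2,2,2,2,2,2,2
2,2,2,2,2,2,2,2,2,2

6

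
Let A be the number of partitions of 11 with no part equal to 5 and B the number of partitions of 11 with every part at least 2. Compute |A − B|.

31

Partitions of 11 with no part equal to 5: 45.
Partitions of 11 with every part at least 2: 14.
|45 − 14| = 31.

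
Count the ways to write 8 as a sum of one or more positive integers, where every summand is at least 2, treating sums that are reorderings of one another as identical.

The partitions of 8 that satisfy the conditions:
8
6, 2
5, 3
4, 4
4, 2, 2
3, 3, 2
2, 2, 2, 2

7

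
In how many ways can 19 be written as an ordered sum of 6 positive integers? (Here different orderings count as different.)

Place 5 bars in the 18 internal gaps of a row of 19 dots: C(18,5) = 8568.

8568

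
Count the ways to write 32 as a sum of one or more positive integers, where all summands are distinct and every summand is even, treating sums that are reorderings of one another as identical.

32

A partial list (first 12 by largest part):
32
30+2
28+4
26+6
26+4+2
24+8
24+6+2
22+10
22+8+2
22+6+4
20+12
20+10+2
…and 20 more, for 32 total.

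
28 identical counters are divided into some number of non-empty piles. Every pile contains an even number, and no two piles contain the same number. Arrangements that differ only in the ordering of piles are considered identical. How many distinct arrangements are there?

Enumerating:
28
26+2
24+4
22+6
22+4+2
20+8
20+6+2
18+10
18+8+2
18+6+4
16+12
16+10+2
16+8+4
16+6+4+2
14+12+2
14+10+4
14+8+6
14+8+4+2
12+10+6
12+10+4+2
12+8+6+2
10+8+6+4

22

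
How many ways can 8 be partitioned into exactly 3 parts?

They are:
1, 1, 6
1, 2, 5
1, 3, 4
2, 2, 4
2, 3, 3
That's 5 in total.

5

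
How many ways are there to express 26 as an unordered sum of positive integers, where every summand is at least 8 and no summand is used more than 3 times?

Enumerating:
26
8+18
9+17
10+16
11+15
12+14
13+13
8+8+10
8+9+9
That's 9 in total.

9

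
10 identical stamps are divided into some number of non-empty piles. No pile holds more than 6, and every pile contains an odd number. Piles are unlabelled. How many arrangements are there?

7

They are:
5,5
5,3,1,1
5,1,1,1,1,1
3,3,3,1
3,3,1,1,1,1
3,1,1,1,1,1,1,1
1,1,1,1,1,1,1,1,1,1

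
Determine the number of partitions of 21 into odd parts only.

76

Systematic enumeration (by largest part, then next-largest, …) yields 76.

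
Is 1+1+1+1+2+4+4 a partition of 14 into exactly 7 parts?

The parts sum to 14, and the condition 'there are exactly 7 summands' holds.

Yes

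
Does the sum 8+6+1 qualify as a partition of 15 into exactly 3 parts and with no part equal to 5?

Yes

The parts sum to 15, and the condition 'there are exactly 3 summands' holds; the condition 'no summand equals 5' holds.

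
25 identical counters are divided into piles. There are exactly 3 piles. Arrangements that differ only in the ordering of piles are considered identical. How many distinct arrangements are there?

A partial list (first 12 by largest part):
1 + 1 + 23
1 + 2 + 22
1 + 3 + 21
2 + 2 + 21
1 + 4 + 20
2 + 3 + 20
1 + 5 + 19
2 + 4 + 19
3 + 3 + 19
1 + 6 + 18
2 + 5 + 18
3 + 4 + 18
…and 40 more, for 52 total.

52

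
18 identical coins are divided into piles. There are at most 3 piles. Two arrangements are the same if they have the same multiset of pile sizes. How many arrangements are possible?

37

There are too many to list fully; the first 12 (by largest part) are:
18
17,1
16,2
16,1,1
15,3
15,2,1
14,4
14,3,1
14,2,2
13,5
13,4,1
13,3,2
…and 25 more, for 37 total.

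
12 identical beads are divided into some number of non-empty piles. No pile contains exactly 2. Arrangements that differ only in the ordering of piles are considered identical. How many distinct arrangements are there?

There are too many to list fully; the first 12 (by largest part) are:
12
11, 1
10, 1, 1
9, 3
9, 1, 1, 1
8, 4
8, 3, 1
8, 1, 1, 1, 1
7, 5
7, 4, 1
7, 3, 1, 1
7, 1, 1, 1, 1, 1
…and 23 more, for 35 total.

35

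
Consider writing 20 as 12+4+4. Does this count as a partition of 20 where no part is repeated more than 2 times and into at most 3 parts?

Yes

The parts sum to 20, and the condition 'no summand is used more than 2 times' holds; the condition 'there are at most 3 summands' holds.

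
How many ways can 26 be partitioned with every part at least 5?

36

There are too many to list fully; the first 12 (by largest part) are:
26
21,5
20,6
19,7
18,8
17,9
16,10
16,5,5
15,11
15,6,5
14,12
14,7,5
…and 24 more, for 36 total.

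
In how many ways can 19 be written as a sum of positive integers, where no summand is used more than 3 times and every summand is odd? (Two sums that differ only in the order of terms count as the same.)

Listing the qualifying partitions of 19:
19
17+1+1
15+3+1
13+5+1
13+3+3
13+3+1+1+1
11+7+1
11+5+3
11+5+1+1+1
11+3+3+1+1
9+9+1
9+7+3
9+7+1+1+1
9+5+5
9+5+3+1+1
9+3+3+3+1
7+7+5
7+7+3+1+1
7+5+5+1+1
7+5+3+3+1
7+3+3+3+1+1+1
5+5+5+3+1
5+5+3+3+3
5+5+3+3+1+1+1
That's 24 in total.

24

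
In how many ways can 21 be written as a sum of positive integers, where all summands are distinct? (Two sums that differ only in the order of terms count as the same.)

Direct enumeration gives 76 partitions.

76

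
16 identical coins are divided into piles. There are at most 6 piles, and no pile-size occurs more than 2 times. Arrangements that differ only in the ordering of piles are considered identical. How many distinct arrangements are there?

88

Systematic enumeration (by largest part, then next-largest, …) yields 88.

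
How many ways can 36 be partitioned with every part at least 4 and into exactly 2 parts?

15

The partitions of 36 that satisfy the conditions:
32,4
31,5
30,6
29,7
28,8
27,9
26,10
25,11
24,12
23,13
22,14
21,15
20,16
19,17
18,18
Counting gives 15.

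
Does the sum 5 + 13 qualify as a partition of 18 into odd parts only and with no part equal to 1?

Yes

The parts sum to 18, and the condition 'every summand is odd' holds; the condition 'no summand equals 1' holds.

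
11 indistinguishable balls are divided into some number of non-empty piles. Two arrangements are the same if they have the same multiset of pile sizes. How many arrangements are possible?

There are too many to list fully; the first 12 (by largest part) are:
11
1, 10
2, 9
1, 1, 9
3, 8
1, 2, 8
1, 1, 1, 8
4, 7
1, 3, 7
2, 2, 7
1, 1, 2, 7
1, 1, 1, 1, 7
…and 44 more, for 56 total.

56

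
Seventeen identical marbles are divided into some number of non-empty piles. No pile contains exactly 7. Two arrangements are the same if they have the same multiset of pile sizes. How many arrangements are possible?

255

A full systematic count gives 255.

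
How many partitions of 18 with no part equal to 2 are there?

Direct enumeration gives 154 partitions.

154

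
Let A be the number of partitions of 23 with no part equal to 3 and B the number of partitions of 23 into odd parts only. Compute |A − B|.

Partitions of 23 with no part equal to 3: 628.
Partitions of 23 into odd parts only: 104.
|628 − 104| = 524.

524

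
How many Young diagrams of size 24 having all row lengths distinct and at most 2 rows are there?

The partitions of 24 that satisfy the conditions:
24
23, 1
22, 2
21, 3
20, 4
19, 5
18, 6
17, 7
16, 8
15, 9
14, 10
13, 11
That's 12 in total.

12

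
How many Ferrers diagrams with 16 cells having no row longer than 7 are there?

164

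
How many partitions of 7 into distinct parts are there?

5

Enumerating:
7
6,1
5,2
4,3
4,2,1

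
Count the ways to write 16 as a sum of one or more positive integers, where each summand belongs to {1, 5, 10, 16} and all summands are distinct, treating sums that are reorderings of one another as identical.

They are:
16
10 + 5 + 1

2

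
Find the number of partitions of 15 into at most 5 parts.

Enumerating by decreasing first part gives 84 partitions in all.

84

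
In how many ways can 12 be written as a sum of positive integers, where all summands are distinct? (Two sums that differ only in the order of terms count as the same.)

Listing the qualifying partitions of 12:
12
11 + 1
10 + 2
9 + 3
9 + 2 + 1
8 + 4
8 + 3 + 1
7 + 5
7 + 4 + 1
7 + 3 + 2
6 + 5 + 1
6 + 4 + 2
6 + 3 + 2 + 1
5 + 4 + 3
5 + 4 + 2 + 1

15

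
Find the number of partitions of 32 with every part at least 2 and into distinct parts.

209

Systematic enumeration (by largest part, then next-largest, …) yields 209.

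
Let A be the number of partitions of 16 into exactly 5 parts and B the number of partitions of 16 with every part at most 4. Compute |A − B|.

27

Partitions of 16 into exactly 5 parts: 37.
Partitions of 16 with every part at most 4: 64.
|37 − 64| = 27.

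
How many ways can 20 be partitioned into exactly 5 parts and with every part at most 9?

57

A partial list (first 12 by largest part):
9+8+1+1+1
9+7+2+1+1
9+6+3+1+1
9+6+2+2+1
9+5+4+1+1
9+5+3+2+1
9+5+2+2+2
9+4+4+2+1
9+4+3+3+1
9+4+3+2+2
9+3+3+3+2
8+8+2+1+1
…and 45 more, for 57 total.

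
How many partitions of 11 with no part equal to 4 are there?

There are too many to list fully; the first 12 (by largest part) are:
11
10+1
9+2
9+1+1
8+3
8+2+1
8+1+1+1
7+3+1
7+2+2
7+2+1+1
7+1+1+1+1
6+5
…and 29 more, for 41 total.

41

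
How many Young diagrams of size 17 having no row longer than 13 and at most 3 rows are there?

27

There are too many to list fully; the first 12 (by largest part) are:
4, 13
1, 3, 13
2, 2, 13
5, 12
1, 4, 12
2, 3, 12
6, 11
1, 5, 11
2, 4, 11
3, 3, 11
7, 10
1, 6, 10
…and 15 more, for 27 total.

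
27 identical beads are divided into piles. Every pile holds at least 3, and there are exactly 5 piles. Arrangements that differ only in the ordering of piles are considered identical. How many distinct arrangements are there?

47

A partial list (first 12 by largest part):
15 + 3 + 3 + 3 + 3
14 + 4 + 3 + 3 + 3
13 + 5 + 3 + 3 + 3
13 + 4 + 4 + 3 + 3
12 + 6 + 3 + 3 + 3
12 + 5 + 4 + 3 + 3
12 + 4 + 4 + 4 + 3
11 + 7 + 3 + 3 + 3
11 + 6 + 4 + 3 + 3
11 + 5 + 5 + 3 + 3
11 + 5 + 4 + 4 + 3
11 + 4 + 4 + 4 + 4
…and 35 more, for 47 total.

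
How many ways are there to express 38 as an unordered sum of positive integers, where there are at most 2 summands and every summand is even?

10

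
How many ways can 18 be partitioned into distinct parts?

46

A partial list (first 12 by largest part):
18
1+17
2+16
3+15
1+2+15
4+14
1+3+14
5+13
1+4+13
2+3+13
6+12
1+5+12
…and 34 more, for 46 total.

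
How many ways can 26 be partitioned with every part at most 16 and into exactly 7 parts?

293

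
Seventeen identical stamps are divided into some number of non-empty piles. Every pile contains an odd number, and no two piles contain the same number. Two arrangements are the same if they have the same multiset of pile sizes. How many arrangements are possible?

5

Listing the qualifying partitions of 17:
17
13 + 3 + 1
11 + 5 + 1
9 + 7 + 1
9 + 5 + 3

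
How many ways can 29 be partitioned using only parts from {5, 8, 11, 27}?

The partitions of 29 that satisfy the conditions:
5 + 5 + 8 + 11
5 + 8 + 8 + 8
That's 2 in total.

2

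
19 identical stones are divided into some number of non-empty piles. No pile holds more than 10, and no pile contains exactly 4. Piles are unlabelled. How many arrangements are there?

259

Systematic enumeration (by largest part, then next-largest, …) yields 259.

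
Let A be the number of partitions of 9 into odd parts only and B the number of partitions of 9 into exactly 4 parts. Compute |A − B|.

2

Partitions of 9 into odd parts only: 8.
Partitions of 9 into exactly 4 parts: 6.
|8 − 6| = 2.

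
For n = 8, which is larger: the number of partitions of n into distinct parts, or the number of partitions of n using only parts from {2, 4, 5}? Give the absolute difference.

Partitions of 8 into distinct parts: 6.
Partitions of 8 using only parts from {2, 4, 5}: 3.
|6 − 3| = 3.

3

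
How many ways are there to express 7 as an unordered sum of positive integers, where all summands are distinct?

They are:
7
6,1
5,2
4,3
4,2,1
That's 5 in total.

5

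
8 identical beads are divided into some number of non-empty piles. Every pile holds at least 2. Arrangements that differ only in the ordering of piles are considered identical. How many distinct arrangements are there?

Enumerating:
8
2,6
3,5
4,4
2,2,4
2,3,3
2,2,2,2

7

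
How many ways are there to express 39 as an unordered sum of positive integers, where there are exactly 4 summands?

Counting exhaustively, 441 partitions satisfy the conditions.

441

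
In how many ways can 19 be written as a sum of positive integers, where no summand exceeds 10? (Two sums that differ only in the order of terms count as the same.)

423

Direct enumeration gives 423 partitions.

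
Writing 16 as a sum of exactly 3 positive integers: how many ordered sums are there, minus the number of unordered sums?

84

Ordered (compositions into 3 parts): C(15,2) = 105.
Partitions of 16 into exactly 3 parts: 21.
Difference: 105 − 21 = 84.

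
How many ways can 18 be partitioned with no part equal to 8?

There are 343 such partitions.

343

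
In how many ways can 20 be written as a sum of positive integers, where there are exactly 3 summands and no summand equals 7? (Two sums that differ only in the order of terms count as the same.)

A partial list (first 12 by largest part):
1,1,18
1,2,17
1,3,16
2,2,16
1,4,15
2,3,15
1,5,14
2,4,14
3,3,14
1,6,13
2,5,13
3,4,13
…and 15 more, for 27 total.

27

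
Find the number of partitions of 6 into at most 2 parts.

They are:
6
5, 1
4, 2
3, 3

4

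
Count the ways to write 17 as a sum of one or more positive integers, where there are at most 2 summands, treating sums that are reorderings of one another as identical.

Listing the qualifying partitions of 17:
17
16+1
15+2
14+3
13+4
12+5
11+6
10+7
9+8

9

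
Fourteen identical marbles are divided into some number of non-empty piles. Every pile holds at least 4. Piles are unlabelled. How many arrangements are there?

7

Enumerating:
14
4+10
5+9
6+8
7+7
4+4+6
4+5+5
Counting gives 7.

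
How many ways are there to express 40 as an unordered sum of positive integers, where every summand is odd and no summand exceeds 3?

They are:
1, 3, 3, 3, 3, 3, 3, 3, 3, 3, 3, 3, 3, 3
1, 1, 1, 1, 3, 3, 3, 3, 3, 3, 3, 3, 3, 3, 3, 3
1, 1, 1, 1, 1, 1, 1, 3, 3, 3, 3, 3, 3, 3, 3, 3, 3, 3
1, 1, 1, 1, 1, 1, 1, 1, 1, 1, 3, 3, 3, 3, 3, 3, 3, 3, 3, 3
1, 1, 1, 1, 1, 1, 1, 1, 1, 1, 1, 1, 1, 3, 3, 3, 3, 3, 3, 3, 3, 3
1, 1, 1, 1, 1, 1, 1, 1, 1, 1, 1, 1, 1, 1, 1, 1, 3, 3, 3, 3, 3, 3, 3, 3
1, 1, 1, 1, 1, 1, 1, 1, 1, 1, 1, 1, 1, 1, 1, 1, 1, 1, 1, 3, 3, 3, 3, 3, 3, 3
1, 1, 1, 1, 1, 1, 1, 1, 1, 1, 1, 1, 1, 1, 1, 1, 1, 1, 1, 1, 1, 1, 3, 3, 3, 3, 3, 3
1, 1, 1, 1, 1, 1, 1, 1, 1, 1, 1, 1, 1, 1, 1, 1, 1, 1, 1, 1, 1, 1, 1, 1, 1, 3, 3, 3, 3, 3
1, 1, 1, 1, 1, 1, 1, 1, 1, 1, 1, 1, 1, 1, 1, 1, 1, 1, 1, 1, 1, 1, 1, 1, 1, 1, 1, 1, 3, 3, 3, 3
1, 1, 1, 1, 1, 1, 1, 1, 1, 1, 1, 1, 1, 1, 1, 1, 1, 1, 1, 1, 1, 1, 1, 1, 1, 1, 1, 1, 1, 1, 1, 3, 3, 3
1, 1, 1, 1, 1, 1, 1, 1, 1, 1, 1, 1, 1, 1, 1, 1, 1, 1, 1, 1, 1, 1, 1, 1, 1, 1, 1, 1, 1, 1, 1, 1, 1, 1, 3, 3
1, 1, 1, 1, 1, 1, 1, 1, 1, 1, 1, 1, 1, 1, 1, 1, 1, 1, 1, 1, 1, 1, 1, 1, 1, 1, 1, 1, 1, 1, 1, 1, 1, 1, 1, 1, 1, 3
1, 1, 1, 1, 1, 1, 1, 1, 1, 1, 1, 1, 1, 1, 1, 1, 1, 1, 1, 1, 1, 1, 1, 1, 1, 1, 1, 1, 1, 1, 1, 1, 1, 1, 1, 1, 1, 1, 1, 1

14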